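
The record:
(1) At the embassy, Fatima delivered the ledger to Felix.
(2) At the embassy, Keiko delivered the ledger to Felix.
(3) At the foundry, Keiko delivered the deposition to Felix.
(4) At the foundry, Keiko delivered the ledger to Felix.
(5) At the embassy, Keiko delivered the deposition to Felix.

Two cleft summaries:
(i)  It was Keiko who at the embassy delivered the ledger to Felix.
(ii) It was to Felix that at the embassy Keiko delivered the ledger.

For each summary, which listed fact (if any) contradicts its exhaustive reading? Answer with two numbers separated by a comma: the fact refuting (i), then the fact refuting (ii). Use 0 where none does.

1, 0

(i): focus "Keiko". Looking for same thing, recipient, setting (the ledger / Felix / at the embassy) with some other agent — fact (1) has Fatima there. Refuted.
(ii): focus "Felix". No fact shares same agent, thing, setting (Keiko / the ledger / at the embassy) with a different recipient. 0.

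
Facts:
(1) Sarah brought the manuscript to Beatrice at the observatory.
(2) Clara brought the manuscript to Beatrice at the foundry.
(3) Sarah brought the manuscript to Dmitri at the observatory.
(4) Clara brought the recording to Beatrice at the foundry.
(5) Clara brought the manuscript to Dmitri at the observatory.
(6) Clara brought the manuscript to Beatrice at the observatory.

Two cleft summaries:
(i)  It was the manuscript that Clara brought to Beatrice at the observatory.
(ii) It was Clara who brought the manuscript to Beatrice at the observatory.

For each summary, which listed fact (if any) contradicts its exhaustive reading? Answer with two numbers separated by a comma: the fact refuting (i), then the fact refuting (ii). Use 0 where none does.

Summary (i) focuses "the manuscript" (the thing); background Clara as agent and Beatrice as recipient and at the observatory as setting. No fact matches that background with a different thing, so 0.
Summary (ii) focuses "Clara" (the agent); background the manuscript as thing and Beatrice as recipient and at the observatory as setting. Fact (1) matches that background with agent = Sarah — refutes (ii).

0, 1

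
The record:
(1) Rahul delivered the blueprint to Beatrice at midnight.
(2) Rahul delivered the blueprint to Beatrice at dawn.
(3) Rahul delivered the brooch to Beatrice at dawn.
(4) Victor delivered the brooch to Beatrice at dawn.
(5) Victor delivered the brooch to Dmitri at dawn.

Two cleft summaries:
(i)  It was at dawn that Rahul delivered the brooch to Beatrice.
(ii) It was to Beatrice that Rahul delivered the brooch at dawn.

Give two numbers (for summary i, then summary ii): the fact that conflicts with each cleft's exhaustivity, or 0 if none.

Summary (i) focuses "at dawn" (the setting); background agent = Rahul, thing = the brooch, recipient = Beatrice. No fact matches that background with a different setting, so 0.
Summary (ii) focuses "Beatrice" (the recipient); background agent = Rahul, thing = the brooch, setting = at dawn. No fact matches that background with a different recipient, so 0.

0, 0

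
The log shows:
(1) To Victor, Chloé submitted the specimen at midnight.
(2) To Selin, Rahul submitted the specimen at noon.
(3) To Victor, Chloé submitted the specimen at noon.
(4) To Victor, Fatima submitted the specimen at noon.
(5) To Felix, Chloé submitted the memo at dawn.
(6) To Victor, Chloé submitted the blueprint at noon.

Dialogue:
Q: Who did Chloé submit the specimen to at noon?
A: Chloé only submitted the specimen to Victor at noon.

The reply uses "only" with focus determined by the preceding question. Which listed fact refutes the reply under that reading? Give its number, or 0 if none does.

The question "Who did ... to ...?" targets the recipient, so in the reply the focus falls on "Victor".
"Only" then excludes alternative recipients while the background — Chloé as agent and the specimen as thing and at noon as setting — is held fixed.
No listed fact shares that background with another recipient. Nothing contradicts the reply.
(Fact (6) would refute a reading with focus on the thing — but that is not what the question asks.)

0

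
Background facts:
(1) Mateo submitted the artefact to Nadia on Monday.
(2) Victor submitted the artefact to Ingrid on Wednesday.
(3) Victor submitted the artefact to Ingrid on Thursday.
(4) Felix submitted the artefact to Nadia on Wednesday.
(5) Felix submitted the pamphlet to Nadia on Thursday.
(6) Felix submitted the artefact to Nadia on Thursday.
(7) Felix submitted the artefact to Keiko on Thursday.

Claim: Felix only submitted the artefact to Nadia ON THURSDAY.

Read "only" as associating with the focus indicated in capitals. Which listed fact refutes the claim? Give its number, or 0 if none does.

4

Focus (in capitals) is "on Thursday" — the setting. "Only" excludes alternative settings while holding fixed agent = Felix, thing = the artefact, recipient = Nadia.
Fact (4) matches on agent = Felix, thing = the artefact, recipient = Nadia, but has setting = on Wednesday instead. That refutes the claim.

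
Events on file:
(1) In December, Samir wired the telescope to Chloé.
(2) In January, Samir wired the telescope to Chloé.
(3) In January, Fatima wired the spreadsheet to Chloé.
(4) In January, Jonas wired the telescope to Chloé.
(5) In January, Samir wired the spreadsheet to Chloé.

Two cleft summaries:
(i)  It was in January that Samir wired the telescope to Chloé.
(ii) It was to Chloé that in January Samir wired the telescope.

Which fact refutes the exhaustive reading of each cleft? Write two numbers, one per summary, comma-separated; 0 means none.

(i): focus "in January". Looking for agent = Samir, thing = the telescope, recipient = Chloé with some other setting — fact (1) has in December there. Refuted.
(ii): focus "Chloé". No fact shares agent = Samir, thing = the telescope, setting = in January with a different recipient. 0.

1, 0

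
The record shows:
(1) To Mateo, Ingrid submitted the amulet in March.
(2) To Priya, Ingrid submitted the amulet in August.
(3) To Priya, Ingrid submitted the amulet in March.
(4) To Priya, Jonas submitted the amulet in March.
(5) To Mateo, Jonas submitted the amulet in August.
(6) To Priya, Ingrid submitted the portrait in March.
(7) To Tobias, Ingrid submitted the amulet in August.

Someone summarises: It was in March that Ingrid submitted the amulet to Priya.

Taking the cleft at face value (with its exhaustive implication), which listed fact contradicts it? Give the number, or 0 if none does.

2

Focus of the cleft: "in March" (the setting). Presupposed background: agent = Ingrid, thing = the amulet, recipient = Priya.
The exhaustive reading says no other setting fits that background.
But fact (2) also has agent = Ingrid, thing = the amulet, recipient = Priya, with setting = in August — so the exhaustive reading fails.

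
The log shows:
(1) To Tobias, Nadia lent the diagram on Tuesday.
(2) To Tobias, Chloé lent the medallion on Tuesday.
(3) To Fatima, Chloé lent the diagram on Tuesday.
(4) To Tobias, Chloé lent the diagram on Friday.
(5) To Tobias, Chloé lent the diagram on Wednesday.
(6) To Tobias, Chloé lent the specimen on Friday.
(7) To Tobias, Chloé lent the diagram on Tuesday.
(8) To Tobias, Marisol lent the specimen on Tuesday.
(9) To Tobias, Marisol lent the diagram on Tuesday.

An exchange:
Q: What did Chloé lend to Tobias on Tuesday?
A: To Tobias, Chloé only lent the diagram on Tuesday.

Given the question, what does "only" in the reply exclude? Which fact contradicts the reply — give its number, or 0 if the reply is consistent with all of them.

2

Answering "What did ...?" puts focus on the thing — here, "the diagram".
So "only" ranges over things; the rest (Chloé as agent and Tobias as recipient and on Tuesday as setting) is presupposed.
Fact (2) keeps Chloé as agent and Tobias as recipient and on Tuesday as setting but has thing = the medallion; that refutes the reply.
(Fact (3) would refute a reading with focus on the recipient — but that is not what the question asks.)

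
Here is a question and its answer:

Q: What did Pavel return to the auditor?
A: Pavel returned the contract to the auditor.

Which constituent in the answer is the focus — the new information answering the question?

the contract

The wh-word "what" asks about the direct object.
In the answer, "Pavel" and "to the auditor" are given — repeated from the question.
The constituent filling the direct object gap is "the contract"; that is the focus and would carry nuclear stress.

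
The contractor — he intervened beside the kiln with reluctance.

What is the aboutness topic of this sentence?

the contractor

The construction explicitly marks "the contractor" as what the sentence is about — the topic.
The remainder of the clause is the comment (what is said about the topic).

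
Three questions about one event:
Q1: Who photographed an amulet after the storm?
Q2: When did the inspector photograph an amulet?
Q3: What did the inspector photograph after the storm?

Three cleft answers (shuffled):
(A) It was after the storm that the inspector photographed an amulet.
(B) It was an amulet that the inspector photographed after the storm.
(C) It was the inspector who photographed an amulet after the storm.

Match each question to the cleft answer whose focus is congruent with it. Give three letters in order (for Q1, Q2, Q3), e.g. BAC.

Q1 asks about the subject (agent); cleft (C) focuses "the inspector", which is the subject (agent) — so Q1 → C.
Q2 asks about the time; cleft (A) focuses "after the storm", which is the time — so Q2 → A.
Q3 asks about the direct object; cleft (B) focuses "an amulet", which is the direct object — so Q3 → B.
Mapping: Q1→C, Q2→A, Q3→B.

CAB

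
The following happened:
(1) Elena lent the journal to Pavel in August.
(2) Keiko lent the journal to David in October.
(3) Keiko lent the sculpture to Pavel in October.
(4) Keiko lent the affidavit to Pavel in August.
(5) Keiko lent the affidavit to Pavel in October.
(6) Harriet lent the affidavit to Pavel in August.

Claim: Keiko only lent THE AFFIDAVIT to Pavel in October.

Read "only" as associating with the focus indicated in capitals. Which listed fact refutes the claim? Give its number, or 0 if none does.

The capitals mark "the affidavit" as focus. So "only" rules out other things, with the rest (Keiko as agent and Pavel as recipient and in October as setting) as background.
Fact (3) shares the background but differs in thing (the sculpture) — a counterexample.

3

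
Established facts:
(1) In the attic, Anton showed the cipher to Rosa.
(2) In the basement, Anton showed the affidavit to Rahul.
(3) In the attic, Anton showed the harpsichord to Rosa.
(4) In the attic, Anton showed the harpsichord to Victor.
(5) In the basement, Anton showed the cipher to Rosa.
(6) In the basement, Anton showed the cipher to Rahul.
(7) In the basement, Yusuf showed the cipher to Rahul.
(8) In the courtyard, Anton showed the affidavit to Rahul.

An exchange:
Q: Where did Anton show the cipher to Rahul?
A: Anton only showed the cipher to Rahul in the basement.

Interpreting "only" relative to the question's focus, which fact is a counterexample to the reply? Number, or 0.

0

The question "Where did ...?" targets the setting, so in the reply the focus falls on "in the basement".
So "only" ranges over settings; the rest (same agent, thing, recipient (Anton / the cipher / Rahul)) is presupposed.
No fact keeps same agent, thing, recipient (Anton / the cipher / Rahul) while changing the setting; every other fact differs on something backgrounded. The reply stands.
(Fact (2) would refute a reading with focus on the thing — but that is not what the question asks.)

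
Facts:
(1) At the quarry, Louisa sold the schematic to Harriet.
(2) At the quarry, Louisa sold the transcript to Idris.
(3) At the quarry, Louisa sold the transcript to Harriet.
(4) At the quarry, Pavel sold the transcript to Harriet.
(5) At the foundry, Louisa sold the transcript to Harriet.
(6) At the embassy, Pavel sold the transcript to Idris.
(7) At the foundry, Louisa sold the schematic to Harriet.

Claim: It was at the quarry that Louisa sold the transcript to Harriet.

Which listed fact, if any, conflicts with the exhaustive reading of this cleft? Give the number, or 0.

5

Focus of the cleft: "at the quarry" (the setting). Presupposed background: agent = Louisa, thing = the transcript, recipient = Harriet.
Exhaustivity: at the quarry is the only setting satisfying that background.
But fact (5) also has agent = Louisa, thing = the transcript, recipient = Harriet, with setting = at the foundry — so the exhaustive reading fails.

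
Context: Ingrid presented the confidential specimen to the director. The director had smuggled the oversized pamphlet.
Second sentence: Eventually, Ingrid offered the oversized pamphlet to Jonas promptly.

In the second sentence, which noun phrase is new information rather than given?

Jonas

"Ingrid" and "the oversized pamphlet" in the second sentence are given — already mentioned in the context.
"Jonas" has no antecedent in the context; it is discourse-new.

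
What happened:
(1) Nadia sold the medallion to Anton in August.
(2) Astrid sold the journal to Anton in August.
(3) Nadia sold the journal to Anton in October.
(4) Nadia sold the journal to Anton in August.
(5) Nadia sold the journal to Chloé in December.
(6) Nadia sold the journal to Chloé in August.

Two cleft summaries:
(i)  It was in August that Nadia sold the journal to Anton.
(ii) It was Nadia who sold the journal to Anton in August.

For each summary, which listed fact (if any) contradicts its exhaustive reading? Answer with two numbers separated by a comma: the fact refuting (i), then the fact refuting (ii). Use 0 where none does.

Summary (i) focuses "in August" (the setting); background agent = Nadia, thing = the journal, recipient = Anton. Fact (3) matches that background with setting = in October — refutes (i).
Summary (ii) focuses "Nadia" (the agent); background thing = the journal, recipient = Anton, setting = in August. Fact (2) matches that background with agent = Astrid — refutes (ii).

3, 2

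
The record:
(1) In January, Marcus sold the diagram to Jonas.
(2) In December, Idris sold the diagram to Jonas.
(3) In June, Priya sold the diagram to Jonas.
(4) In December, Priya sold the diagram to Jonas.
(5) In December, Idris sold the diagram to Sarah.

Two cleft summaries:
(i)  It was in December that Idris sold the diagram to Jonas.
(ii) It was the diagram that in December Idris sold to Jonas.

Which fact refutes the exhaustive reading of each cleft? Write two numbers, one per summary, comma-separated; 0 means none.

Summary (i) focuses "in December" (the setting); background Idris as agent and the diagram as thing and Jonas as recipient. No fact matches that background with a different setting, so 0.
Summary (ii) focuses "the diagram" (the thing); background Idris as agent and Jonas as recipient and in December as setting. No fact matches that background with a different thing, so 0.

0, 0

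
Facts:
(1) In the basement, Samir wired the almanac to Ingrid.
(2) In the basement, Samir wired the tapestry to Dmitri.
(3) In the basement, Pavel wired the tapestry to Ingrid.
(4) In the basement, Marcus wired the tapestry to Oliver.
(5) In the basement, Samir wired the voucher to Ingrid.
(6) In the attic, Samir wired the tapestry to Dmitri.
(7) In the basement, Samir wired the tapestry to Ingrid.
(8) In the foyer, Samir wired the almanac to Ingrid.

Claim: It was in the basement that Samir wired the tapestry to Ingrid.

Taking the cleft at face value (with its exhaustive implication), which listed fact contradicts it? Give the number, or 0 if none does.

0

Focus of the cleft: "in the basement" (the setting). Presupposed background: Samir as agent and the tapestry as thing and Ingrid as recipient.
Exhaustivity: in the basement is the only setting satisfying that background.
No listed fact matches the background with a different setting. Exhaustivity holds.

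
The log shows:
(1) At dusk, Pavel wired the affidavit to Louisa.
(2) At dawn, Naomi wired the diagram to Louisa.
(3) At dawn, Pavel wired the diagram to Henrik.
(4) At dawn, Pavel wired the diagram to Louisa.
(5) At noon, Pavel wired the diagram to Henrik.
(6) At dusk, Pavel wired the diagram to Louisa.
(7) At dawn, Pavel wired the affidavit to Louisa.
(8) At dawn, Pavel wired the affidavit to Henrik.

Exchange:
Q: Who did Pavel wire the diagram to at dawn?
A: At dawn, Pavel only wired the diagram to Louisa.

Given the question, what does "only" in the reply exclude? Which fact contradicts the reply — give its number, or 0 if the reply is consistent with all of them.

The question "Who did ... to ...?" targets the recipient, so in the reply the focus falls on "Louisa".
"Only" then excludes alternative recipients while the background — Pavel as agent and the diagram as thing and at dawn as setting — is held fixed.
Fact (3) shares the background with a different recipient (Henrik) — counterexample.
(Fact (7) would refute a reading with focus on the thing — but that is not what the question asks.)

3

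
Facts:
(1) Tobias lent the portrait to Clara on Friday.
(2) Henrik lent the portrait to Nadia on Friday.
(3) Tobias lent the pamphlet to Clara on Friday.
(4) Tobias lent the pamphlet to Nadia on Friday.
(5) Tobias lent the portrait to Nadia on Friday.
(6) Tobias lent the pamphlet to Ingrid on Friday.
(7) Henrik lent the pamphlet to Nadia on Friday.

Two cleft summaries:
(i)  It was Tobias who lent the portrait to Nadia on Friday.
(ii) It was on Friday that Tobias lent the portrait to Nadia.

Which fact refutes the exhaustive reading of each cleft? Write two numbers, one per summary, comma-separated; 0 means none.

(i): focus "Tobias". Looking for same thing, recipient, setting (the portrait / Nadia / on Friday) with some other agent — fact (2) has Henrik there. Refuted.
(ii): focus "on Friday". No fact shares same agent, thing, recipient (Tobias / the portrait / Nadia) with a different setting. 0.

2, 0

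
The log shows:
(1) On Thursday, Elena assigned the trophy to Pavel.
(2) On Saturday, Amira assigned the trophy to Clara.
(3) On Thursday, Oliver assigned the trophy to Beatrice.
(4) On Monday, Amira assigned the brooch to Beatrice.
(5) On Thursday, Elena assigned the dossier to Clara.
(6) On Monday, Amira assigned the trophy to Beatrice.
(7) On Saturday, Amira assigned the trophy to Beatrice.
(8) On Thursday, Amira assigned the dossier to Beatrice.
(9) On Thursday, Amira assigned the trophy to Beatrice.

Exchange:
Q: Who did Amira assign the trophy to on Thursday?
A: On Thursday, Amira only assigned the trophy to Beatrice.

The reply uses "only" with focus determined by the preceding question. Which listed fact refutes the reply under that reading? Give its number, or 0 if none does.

Answering "Who did ... to ...?" puts focus on the recipient — here, "Beatrice".
So "only" ranges over recipients; the rest (same agent, thing, setting (Amira / the trophy / on Thursday)) is presupposed.
No listed fact shares that background with another recipient. Nothing contradicts the reply.
(Fact (6) would refute a reading with focus on the setting — but that is not what the question asks.)

0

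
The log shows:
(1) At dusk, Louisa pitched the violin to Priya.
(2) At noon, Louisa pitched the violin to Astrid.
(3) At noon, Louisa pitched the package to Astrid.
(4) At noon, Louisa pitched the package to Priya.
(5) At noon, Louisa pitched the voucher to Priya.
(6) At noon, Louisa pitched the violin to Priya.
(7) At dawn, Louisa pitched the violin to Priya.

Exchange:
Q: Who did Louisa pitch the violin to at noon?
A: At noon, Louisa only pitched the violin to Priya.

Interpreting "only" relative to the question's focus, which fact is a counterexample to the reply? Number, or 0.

The question "Who did ... to ...?" targets the recipient, so in the reply the focus falls on "Priya".
"Only" then excludes alternative recipients while the background — agent = Louisa, thing = the violin, setting = at noon — is held fixed.
Fact (2) shares the background with a different recipient (Astrid) — counterexample.
(Fact (4) would refute a reading with focus on the thing — but that is not what the question asks.)

2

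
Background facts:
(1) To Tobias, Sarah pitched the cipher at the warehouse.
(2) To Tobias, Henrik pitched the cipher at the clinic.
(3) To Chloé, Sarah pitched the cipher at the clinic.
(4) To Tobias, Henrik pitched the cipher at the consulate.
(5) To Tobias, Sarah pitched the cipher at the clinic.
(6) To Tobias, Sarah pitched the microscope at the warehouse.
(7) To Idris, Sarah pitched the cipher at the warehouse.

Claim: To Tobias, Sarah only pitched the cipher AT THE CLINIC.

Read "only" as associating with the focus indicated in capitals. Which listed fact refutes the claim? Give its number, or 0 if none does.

The capitals mark "at the clinic" as focus. So "only" rules out other settings, with the rest (same agent, thing, recipient (Sarah / the cipher / Tobias)) as background.
Fact (1) shares the background but differs in setting (at the warehouse) — a counterexample.

1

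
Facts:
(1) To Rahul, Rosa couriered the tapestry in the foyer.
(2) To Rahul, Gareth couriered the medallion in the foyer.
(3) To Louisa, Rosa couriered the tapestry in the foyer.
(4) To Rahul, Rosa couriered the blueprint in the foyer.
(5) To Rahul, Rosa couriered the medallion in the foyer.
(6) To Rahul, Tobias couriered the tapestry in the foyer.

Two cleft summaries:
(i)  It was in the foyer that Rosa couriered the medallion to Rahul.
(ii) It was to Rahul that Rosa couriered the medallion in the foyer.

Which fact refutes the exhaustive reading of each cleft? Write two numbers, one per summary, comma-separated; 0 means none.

Summary (i) focuses "in the foyer" (the setting); background same agent, thing, recipient (Rosa / the medallion / Rahul). No fact matches that background with a different setting, so 0.
Summary (ii) focuses "Rahul" (the recipient); background same agent, thing, setting (Rosa / the medallion / in the foyer). No fact matches that background with a different recipient, so 0.

0, 0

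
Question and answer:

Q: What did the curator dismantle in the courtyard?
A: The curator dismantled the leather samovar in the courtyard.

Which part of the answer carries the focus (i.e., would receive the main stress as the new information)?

the leather samovar

The wh-word "what" asks about the direct object.
In the answer, "the curator" and "in the courtyard" are given — repeated from the question.
The constituent filling the direct object gap is "the leather samovar"; that is the focus and would carry nuclear stress.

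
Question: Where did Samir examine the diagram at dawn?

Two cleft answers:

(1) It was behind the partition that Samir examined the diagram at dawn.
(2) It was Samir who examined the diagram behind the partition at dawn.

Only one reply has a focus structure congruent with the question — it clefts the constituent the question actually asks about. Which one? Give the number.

1

The question word "where" targets the location.
Option (1) clefts "behind the partition" — that matches what the question asks about.
Option (2) clefts "Samir" — the subject (agent), not what was asked.
So the congruent reply is (1).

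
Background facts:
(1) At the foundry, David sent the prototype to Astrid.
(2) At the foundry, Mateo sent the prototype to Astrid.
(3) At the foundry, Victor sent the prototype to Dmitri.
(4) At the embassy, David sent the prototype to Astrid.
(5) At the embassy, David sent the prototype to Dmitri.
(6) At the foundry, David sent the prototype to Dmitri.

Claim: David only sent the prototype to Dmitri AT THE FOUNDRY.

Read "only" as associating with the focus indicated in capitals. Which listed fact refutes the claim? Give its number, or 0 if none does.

5

The capitals mark "at the foundry" as focus. So "only" rules out other settings, with the rest (same agent, thing, recipient (David / the prototype / Dmitri)) as background.
Fact (5) shares the background but differs in setting (at the embassy) — a counterexample.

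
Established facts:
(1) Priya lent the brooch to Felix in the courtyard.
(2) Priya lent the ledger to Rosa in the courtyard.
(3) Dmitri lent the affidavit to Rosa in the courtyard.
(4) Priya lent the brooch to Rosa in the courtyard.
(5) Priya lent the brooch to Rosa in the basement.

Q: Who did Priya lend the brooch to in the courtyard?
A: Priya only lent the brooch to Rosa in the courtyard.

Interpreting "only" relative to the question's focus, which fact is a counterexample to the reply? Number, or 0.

Answering "Who did ... to ...?" puts focus on the recipient — here, "Rosa".
So "only" ranges over recipients; the rest (agent = Priya, thing = the brooch, setting = in the courtyard) is presupposed.
Fact (1) shares the background with a different recipient (Felix) — counterexample.
(Fact (2) would refute a reading with focus on the thing — but that is not what the question asks.)

1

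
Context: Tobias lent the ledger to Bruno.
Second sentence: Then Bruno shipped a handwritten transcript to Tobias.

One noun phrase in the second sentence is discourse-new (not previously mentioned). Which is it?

"Bruno" and "Tobias" in the second sentence are given — already mentioned in the context.
"a handwritten transcript" has no antecedent in the context; it is discourse-new (the indefinite article also signals a new referent).

a handwritten transcript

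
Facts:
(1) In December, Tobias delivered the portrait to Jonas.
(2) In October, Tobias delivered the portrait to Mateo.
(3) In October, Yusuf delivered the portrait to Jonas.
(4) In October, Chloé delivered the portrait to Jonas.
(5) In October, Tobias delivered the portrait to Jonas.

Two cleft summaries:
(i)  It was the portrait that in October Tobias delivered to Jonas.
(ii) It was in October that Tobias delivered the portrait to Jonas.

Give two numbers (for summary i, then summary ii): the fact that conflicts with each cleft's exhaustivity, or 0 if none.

Summary (i) focuses "the portrait" (the thing); background Tobias as agent and Jonas as recipient and in October as setting. No fact matches that background with a different thing, so 0.
Summary (ii) focuses "in October" (the setting); background Tobias as agent and the portrait as thing and Jonas as recipient. Fact (1) matches that background with setting = in December — refutes (ii).

0, 1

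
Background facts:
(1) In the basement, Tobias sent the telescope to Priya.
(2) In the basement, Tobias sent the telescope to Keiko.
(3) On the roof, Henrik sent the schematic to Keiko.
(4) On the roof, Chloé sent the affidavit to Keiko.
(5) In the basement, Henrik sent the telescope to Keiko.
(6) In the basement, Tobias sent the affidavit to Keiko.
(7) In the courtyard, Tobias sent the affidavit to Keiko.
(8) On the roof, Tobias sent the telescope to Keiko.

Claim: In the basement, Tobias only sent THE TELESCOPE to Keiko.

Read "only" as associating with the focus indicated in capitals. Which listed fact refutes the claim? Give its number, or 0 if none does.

6

Focus (in capitals) is "the telescope" — the thing. "Only" excludes alternative things while holding fixed agent = Tobias, recipient = Keiko, setting = in the basement.
Fact (6) shares the background but differs in thing (the affidavit) — a counterexample.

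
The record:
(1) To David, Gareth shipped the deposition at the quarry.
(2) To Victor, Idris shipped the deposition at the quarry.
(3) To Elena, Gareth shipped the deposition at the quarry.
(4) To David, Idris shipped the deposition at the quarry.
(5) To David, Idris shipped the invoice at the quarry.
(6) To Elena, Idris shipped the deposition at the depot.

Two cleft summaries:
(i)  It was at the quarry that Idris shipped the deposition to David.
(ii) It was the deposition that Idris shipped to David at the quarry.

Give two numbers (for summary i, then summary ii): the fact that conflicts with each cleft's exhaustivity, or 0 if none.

Summary (i) focuses "at the quarry" (the setting); background same agent, thing, recipient (Idris / the deposition / David). No fact matches that background with a different setting, so 0.
Summary (ii) focuses "the deposition" (the thing); background same agent, recipient, setting (Idris / David / at the quarry). Fact (5) matches that background with thing = the invoice — refutes (ii).

0, 5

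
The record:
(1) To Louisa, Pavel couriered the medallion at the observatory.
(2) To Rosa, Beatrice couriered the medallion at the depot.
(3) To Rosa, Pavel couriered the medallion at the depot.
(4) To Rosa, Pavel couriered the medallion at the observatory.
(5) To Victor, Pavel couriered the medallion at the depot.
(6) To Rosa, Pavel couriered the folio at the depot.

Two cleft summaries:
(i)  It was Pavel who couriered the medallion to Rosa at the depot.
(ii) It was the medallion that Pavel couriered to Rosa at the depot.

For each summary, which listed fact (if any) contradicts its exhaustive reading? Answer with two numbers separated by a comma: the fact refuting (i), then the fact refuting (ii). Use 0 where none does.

Summary (i) focuses "Pavel" (the agent); background thing = the medallion, recipient = Rosa, setting = at the depot. Fact (2) matches that background with agent = Beatrice — refutes (i).
Summary (ii) focuses "the medallion" (the thing); background agent = Pavel, recipient = Rosa, setting = at the depot. Fact (6) matches that background with thing = the folio — refutes (ii).

2, 6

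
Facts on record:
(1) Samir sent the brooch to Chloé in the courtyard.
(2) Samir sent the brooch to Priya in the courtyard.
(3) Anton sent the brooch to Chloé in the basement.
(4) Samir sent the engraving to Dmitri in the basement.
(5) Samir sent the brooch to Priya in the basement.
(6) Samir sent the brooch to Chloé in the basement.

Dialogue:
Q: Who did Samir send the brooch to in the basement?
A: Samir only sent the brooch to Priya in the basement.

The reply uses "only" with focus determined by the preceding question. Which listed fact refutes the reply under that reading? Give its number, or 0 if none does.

6

Answering "Who did ... to ...?" puts focus on the recipient — here, "Priya".
So "only" ranges over recipients; the rest (agent = Samir, thing = the brooch, setting = in the basement) is presupposed.
Fact (6) keeps agent = Samir, thing = the brooch, setting = in the basement but has recipient = Chloé; that refutes the reply.
(Fact (2) would refute a reading with focus on the setting — but that is not what the question asks.)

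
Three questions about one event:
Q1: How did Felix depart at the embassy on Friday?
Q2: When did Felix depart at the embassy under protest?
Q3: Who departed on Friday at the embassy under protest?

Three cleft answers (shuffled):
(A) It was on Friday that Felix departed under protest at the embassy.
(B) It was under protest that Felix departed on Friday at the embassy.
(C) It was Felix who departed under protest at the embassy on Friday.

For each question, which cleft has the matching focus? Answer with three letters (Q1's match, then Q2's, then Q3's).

BAC

Q1 asks about the manner; cleft (B) focuses "under protest", which is the manner — so Q1 → B.
Q2 asks about the time; cleft (A) focuses "on Friday", which is the time — so Q2 → A.
Q3 asks about the subject (agent); cleft (C) focuses "Felix", which is the subject (agent) — so Q3 → C.
Mapping: Q1→B, Q2→A, Q3→C.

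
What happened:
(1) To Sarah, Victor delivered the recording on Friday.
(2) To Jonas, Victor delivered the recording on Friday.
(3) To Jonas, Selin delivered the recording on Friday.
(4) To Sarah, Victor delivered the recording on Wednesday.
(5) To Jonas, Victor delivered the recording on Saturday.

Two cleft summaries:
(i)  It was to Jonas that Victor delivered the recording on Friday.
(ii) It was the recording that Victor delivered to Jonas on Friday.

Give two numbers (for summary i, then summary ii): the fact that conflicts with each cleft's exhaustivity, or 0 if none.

1, 0

Summary (i) focuses "Jonas" (the recipient); background agent = Victor, thing = the recording, setting = on Friday. Fact (1) matches that background with recipient = Sarah — refutes (i).
Summary (ii) focuses "the recording" (the thing); background agent = Victor, recipient = Jonas, setting = on Friday. No fact matches that background with a different thing, so 0.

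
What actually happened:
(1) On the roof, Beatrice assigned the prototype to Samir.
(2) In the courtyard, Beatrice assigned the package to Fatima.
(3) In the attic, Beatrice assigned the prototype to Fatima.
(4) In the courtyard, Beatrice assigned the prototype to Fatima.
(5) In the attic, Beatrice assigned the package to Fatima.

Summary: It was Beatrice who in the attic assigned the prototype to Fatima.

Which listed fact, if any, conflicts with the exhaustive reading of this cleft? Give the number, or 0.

The cleft puts "Beatrice" in focus and presupposes the open proposition with the prototype as thing and Fatima as recipient and in the attic as setting.
The exhaustive reading says no other agent fits that background.
No listed fact matches the background with a different agent. Exhaustivity holds.

0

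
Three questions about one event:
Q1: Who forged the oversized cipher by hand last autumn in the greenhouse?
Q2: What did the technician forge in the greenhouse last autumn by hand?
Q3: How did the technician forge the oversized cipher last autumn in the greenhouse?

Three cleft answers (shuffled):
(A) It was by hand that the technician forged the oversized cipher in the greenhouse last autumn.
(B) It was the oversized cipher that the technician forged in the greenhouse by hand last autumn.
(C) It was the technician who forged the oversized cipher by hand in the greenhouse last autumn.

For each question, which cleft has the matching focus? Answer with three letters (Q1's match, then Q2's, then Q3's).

CBA

Q1 asks about the subject (agent); cleft (C) focuses "the technician", which is the subject (agent) — so Q1 → C.
Q2 asks about the direct object; cleft (B) focuses "the oversized cipher", which is the direct object — so Q2 → B.
Q3 asks about the manner; cleft (A) focuses "by hand", which is the manner — so Q3 → A.
Mapping: Q1→C, Q2→B, Q3→A.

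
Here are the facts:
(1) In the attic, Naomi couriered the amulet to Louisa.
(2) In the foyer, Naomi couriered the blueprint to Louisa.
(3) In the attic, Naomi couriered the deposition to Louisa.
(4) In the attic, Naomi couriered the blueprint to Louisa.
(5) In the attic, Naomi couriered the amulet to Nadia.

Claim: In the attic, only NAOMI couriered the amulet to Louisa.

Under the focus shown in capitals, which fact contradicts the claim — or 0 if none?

0

The capitals mark "Naomi" as focus. So "only" rules out other agents, with the rest (same thing, recipient, setting (the amulet / Louisa / in the attic)) as background.
No fact matches same thing, recipient, setting (the amulet / Louisa / in the attic) with a different agent — every other fact differs on at least one backgrounded slot. So no fact refutes it.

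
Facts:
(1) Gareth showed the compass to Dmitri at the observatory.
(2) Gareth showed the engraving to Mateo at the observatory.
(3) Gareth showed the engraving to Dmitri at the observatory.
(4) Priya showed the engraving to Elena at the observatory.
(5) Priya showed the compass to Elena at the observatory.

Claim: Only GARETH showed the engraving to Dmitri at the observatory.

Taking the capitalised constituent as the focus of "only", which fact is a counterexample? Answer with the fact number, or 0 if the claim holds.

Focus (in capitals) is "Gareth" — the agent. "Only" excludes alternative agents while holding fixed same thing, recipient, setting (the engraving / Dmitri / at the observatory).
No fact matches same thing, recipient, setting (the engraving / Dmitri / at the observatory) with a different agent — every other fact differs on at least one backgrounded slot. So no fact refutes it.

0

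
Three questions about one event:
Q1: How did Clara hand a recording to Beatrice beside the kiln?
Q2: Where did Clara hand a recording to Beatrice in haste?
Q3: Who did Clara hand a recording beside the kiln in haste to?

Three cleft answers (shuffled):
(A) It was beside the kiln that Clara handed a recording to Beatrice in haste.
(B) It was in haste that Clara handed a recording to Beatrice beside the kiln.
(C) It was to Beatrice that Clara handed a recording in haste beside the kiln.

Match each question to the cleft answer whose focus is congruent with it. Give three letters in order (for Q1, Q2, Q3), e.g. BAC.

Q1 asks about the manner; cleft (B) focuses "in haste", which is the manner — so Q1 → B.
Q2 asks about the location; cleft (A) focuses "beside the kiln", which is the location — so Q2 → A.
Q3 asks about the recipient; cleft (C) focuses "to Beatrice", which is the recipient — so Q3 → C.
Mapping: Q1→B, Q2→A, Q3→C.

BAC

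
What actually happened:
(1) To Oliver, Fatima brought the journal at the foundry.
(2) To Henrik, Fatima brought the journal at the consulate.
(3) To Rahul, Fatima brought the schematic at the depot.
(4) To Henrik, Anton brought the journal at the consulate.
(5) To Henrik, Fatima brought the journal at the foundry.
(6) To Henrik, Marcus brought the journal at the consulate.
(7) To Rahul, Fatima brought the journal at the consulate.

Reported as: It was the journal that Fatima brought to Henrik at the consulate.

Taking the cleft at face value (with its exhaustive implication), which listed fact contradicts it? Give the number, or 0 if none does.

The cleft puts "the journal" in focus and presupposes the open proposition with Fatima as agent and Henrik as recipient and at the consulate as setting.
The exhaustive reading says no other thing fits that background.
Every other fact differs from the presupposition on some backgrounded slot, so none challenges the exhaustivity.

0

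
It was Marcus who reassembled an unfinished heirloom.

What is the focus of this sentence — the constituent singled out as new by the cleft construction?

In an it-cleft "It was X that/who ...", the clefted constituent X is the focus; the that/who-clause expresses the presupposed open proposition.
Here the focus is "Marcus". The backgrounded (presupposed) material includes "an unfinished heirloom".

Marcus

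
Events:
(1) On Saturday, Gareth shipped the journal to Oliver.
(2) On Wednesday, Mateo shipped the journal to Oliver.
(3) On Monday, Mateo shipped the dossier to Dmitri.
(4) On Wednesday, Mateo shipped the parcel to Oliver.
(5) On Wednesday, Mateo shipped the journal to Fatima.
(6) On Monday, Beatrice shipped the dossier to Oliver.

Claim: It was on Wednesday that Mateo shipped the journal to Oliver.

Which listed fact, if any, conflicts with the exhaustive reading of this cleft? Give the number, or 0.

0

Focus of the cleft: "on Wednesday" (the setting). Presupposed background: agent = Mateo, thing = the journal, recipient = Oliver.
Exhaustivity: on Wednesday is the only setting satisfying that background.
Every other fact differs from the presupposition on some backgrounded slot, so none challenges the exhaustivity.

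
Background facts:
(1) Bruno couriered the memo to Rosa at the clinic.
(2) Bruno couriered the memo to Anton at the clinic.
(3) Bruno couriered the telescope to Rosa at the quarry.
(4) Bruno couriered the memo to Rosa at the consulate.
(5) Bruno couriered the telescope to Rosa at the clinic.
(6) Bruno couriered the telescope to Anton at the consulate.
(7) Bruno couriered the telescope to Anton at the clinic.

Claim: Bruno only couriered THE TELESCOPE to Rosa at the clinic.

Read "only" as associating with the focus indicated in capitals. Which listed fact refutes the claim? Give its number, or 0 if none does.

1

Focus (in capitals) is "the telescope" — the thing. "Only" excludes alternative things while holding fixed agent = Bruno, recipient = Rosa, setting = at the clinic.
Fact (1) shares the background but differs in thing (the memo) — a counterexample.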